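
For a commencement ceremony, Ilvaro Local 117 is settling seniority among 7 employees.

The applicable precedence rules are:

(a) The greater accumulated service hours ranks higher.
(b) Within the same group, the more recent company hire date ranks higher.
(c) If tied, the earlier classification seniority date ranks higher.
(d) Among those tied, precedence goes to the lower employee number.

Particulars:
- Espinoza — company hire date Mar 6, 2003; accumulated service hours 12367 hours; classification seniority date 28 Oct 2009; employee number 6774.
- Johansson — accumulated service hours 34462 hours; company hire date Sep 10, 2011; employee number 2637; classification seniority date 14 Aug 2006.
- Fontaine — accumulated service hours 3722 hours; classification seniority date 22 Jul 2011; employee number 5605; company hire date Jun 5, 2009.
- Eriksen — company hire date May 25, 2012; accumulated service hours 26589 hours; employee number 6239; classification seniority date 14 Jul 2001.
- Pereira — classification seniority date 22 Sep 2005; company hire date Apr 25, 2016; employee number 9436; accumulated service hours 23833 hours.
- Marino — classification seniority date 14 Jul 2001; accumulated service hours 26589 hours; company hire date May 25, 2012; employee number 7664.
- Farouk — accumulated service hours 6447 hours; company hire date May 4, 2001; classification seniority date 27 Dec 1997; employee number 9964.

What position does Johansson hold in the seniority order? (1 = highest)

By accumulated service hours (higher first): Johansson (34462 hours); then Eriksen and Marino (both 26589 hours); then Pereira (23833 hours); then Espinoza (12367 hours); then Farouk (6447 hours); then Fontaine (3722 hours).
Eriksen and Marino both have company hire date May 25, 2012, so the next rule applies.
Eriksen and Marino both have classification seniority date 14 Jul 2001, so the next rule applies.
Among Eriksen and Marino, by employee number (lower first): Eriksen (6239) before Marino (7664).
Order: Johansson, Eriksen, Marino, Pereira, Espinoza, Farouk, Fontaine. So position 1.

1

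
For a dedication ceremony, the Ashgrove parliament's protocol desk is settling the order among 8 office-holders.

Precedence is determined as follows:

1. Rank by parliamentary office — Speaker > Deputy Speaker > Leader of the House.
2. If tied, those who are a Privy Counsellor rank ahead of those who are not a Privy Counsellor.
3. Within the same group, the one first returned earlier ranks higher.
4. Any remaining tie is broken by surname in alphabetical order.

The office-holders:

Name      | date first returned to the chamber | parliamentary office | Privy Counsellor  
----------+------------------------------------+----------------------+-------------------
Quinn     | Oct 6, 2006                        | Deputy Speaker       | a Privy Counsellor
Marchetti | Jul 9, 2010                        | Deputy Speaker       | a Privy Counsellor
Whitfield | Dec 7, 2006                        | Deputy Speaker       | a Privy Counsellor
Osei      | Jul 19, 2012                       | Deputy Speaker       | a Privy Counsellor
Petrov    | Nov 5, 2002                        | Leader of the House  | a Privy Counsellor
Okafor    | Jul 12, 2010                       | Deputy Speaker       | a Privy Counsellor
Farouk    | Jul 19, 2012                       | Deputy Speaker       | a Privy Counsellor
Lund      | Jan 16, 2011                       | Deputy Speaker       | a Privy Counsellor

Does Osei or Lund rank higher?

By parliamentary office: Quinn, Whitfield, Marchetti, Okafor, Lund, Farouk and Osei (Deputy Speaker); then Petrov (Leader of the House).
Quinn, Whitfield, Marchetti, Okafor, Lund, Farouk and Osei are each a Privy Counsellor, so the next rule applies.
Among Quinn, Whitfield, Marchetti, Okafor, Lund, Farouk and Osei, by date first returned to the chamber (earlier first): Quinn (Oct 6, 2006) before Whitfield (Dec 7, 2006) before Marchetti (Jul 9, 2010) before Okafor (Jul 12, 2010) before Lund (Jan 16, 2011) before Farouk and Osei (Jul 19, 2012).
Among Farouk and Osei, alphabetically by surname: Farouk before Osei.
So Lund takes precedence.

Lund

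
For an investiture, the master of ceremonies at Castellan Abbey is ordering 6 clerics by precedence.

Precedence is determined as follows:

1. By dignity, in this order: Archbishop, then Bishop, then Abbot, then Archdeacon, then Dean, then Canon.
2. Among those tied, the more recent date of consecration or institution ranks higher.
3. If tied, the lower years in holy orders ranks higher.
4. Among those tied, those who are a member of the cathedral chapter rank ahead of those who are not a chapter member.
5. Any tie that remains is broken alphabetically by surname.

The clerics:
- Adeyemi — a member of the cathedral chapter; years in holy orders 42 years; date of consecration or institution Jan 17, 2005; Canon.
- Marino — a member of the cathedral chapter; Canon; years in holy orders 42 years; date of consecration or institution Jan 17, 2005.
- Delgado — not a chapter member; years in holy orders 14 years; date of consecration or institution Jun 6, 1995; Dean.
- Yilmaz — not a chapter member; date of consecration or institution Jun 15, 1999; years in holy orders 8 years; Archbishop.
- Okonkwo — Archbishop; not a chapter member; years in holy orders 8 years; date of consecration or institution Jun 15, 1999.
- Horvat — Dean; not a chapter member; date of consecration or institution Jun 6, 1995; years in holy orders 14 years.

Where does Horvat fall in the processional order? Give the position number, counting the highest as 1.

4

By dignity: Okonkwo and Yilmaz (Archbishop); then Delgado and Horvat (Dean); then Adeyemi and Marino (Canon).
Okonkwo and Yilmaz both have date of consecration or institution Jun 15, 1999, so the next rule applies.
Okonkwo and Yilmaz both have years in holy orders 8 years, so the next rule applies.
Okonkwo and Yilmaz are each not a chapter member, so the next rule applies.
Among Okonkwo and Yilmaz, alphabetically by surname: Okonkwo before Yilmaz.
Delgado and Horvat both have date of consecration or institution Jun 6, 1995, so the next rule applies.
Delgado and Horvat both have years in holy orders 14 years, so the next rule applies.
Delgado and Horvat are each not a chapter member, so the next rule applies.
Among Delgado and Horvat, alphabetically by surname: Delgado before Horvat.
Adeyemi and Marino both have date of consecration or institution Jan 17, 2005, so the next rule applies.
Adeyemi and Marino both have years in holy orders 42 years, so the next rule applies.
Adeyemi and Marino are each a member of the cathedral chapter, so the next rule applies.
Among Adeyemi and Marino, alphabetically by surname: Adeyemi before Marino.
Order: Okonkwo, Yilmaz, Delgado, Horvat, Adeyemi, Marino. So position 4.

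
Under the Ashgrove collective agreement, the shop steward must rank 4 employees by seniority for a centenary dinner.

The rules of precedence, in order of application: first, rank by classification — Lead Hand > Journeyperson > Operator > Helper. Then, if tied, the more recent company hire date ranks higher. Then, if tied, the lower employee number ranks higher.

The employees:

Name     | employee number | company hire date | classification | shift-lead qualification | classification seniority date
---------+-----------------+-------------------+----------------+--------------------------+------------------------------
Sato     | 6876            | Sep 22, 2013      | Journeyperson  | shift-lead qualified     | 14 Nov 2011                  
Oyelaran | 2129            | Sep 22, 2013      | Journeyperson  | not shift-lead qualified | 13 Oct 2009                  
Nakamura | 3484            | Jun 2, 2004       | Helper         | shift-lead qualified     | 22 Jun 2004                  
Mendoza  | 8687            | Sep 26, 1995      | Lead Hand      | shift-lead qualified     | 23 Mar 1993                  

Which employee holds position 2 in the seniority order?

By classification: Mendoza (Lead Hand); then Oyelaran and Sato (Journeyperson); then Nakamura (Helper).
Oyelaran and Sato both have company hire date Sep 22, 2013, so the next rule applies.
Among Oyelaran and Sato, by employee number (lower first): Oyelaran (2129) before Sato (6876).
Order: Mendoza, Oyelaran, Sato, Nakamura.

Oyelaran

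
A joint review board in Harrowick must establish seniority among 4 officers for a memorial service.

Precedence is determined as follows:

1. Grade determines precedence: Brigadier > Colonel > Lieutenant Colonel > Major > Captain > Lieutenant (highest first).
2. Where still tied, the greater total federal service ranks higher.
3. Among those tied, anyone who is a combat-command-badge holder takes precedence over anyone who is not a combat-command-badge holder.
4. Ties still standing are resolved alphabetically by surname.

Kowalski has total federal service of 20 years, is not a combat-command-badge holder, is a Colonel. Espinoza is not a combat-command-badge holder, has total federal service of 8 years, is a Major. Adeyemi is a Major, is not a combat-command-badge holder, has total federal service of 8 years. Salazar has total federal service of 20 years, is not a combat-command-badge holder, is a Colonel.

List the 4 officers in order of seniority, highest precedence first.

By grade: Kowalski and Salazar (Colonel); then Adeyemi and Espinoza (Major).
Kowalski and Salazar both have total federal service 20 years, so the next rule applies.
Kowalski and Salazar are each not a combat-command-badge holder, so the next rule applies.
Among Kowalski and Salazar, alphabetically by surname: Kowalski before Salazar.
Adeyemi and Espinoza both have total federal service 8 years, so the next rule applies.
Adeyemi and Espinoza are each not a combat-command-badge holder, so the next rule applies.
Among Adeyemi and Espinoza, alphabetically by surname: Adeyemi before Espinoza.
Full order: Kowalski, Salazar, Adeyemi, Espinoza.

Kowalski, Salazar, Adeyemi, Espinoza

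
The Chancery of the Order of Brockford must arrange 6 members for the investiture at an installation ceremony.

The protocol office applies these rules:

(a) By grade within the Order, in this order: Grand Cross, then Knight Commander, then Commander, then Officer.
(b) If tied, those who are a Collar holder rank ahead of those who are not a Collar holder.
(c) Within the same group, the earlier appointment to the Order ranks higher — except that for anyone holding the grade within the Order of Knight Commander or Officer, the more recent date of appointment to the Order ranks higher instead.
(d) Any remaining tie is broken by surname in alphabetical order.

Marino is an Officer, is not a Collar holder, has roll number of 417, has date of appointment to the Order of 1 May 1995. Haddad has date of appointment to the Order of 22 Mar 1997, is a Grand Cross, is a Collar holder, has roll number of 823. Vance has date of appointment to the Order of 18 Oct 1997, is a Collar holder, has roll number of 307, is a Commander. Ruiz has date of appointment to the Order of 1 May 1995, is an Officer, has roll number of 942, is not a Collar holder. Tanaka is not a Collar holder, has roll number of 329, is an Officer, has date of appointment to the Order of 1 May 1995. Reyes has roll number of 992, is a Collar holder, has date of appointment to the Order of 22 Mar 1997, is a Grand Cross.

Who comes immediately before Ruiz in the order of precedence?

Marino

By grade within the Order: Haddad and Reyes (Grand Cross); then Vance (Commander); then Marino, Ruiz and Tanaka (Officer).
Haddad and Reyes are each a Collar holder, so the next rule applies.
Haddad and Reyes both have date of appointment to the Order 22 Mar 1997, so the next rule applies.
Among Haddad and Reyes, alphabetically by surname: Haddad before Reyes.
Marino, Ruiz and Tanaka are each not a Collar holder, so the next rule applies.
Marino, Ruiz and Tanaka all have date of appointment to the Order 1 May 1995, so the next rule applies.
Among Marino, Ruiz and Tanaka, alphabetically by surname: Marino before Ruiz before Tanaka.
Order: Haddad, Reyes, Vance, Marino, Ruiz, Tanaka.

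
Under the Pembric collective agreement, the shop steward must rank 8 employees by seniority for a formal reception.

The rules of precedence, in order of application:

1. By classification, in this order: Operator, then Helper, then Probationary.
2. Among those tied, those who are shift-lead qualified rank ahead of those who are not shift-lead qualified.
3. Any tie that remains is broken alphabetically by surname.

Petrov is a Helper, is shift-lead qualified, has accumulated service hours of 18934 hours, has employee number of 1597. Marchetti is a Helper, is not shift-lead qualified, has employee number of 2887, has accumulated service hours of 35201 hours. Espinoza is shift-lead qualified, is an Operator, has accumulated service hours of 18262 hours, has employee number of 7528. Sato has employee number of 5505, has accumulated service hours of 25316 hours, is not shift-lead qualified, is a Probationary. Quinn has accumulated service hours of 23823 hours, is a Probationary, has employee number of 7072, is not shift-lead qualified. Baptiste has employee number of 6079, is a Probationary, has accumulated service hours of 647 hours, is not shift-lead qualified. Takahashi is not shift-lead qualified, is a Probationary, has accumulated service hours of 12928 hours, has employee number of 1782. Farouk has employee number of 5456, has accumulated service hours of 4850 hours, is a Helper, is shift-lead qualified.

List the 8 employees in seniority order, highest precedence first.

Espinoza, Farouk, Petrov, Marchetti, Baptiste, Quinn, Sato, Takahashi

By classification: Espinoza (Operator); then Farouk, Petrov and Marchetti (Helper); then Baptiste, Quinn, Sato and Takahashi (Probationary).
Among Farouk, Petrov and Marchetti, shift-lead qualified before not shift-lead qualified: Farouk and Petrov (shift-lead qualified) before Marchetti (not shift-lead qualified).
Among Farouk and Petrov, alphabetically by surname: Farouk before Petrov.
Baptiste, Quinn, Sato and Takahashi are each not shift-lead qualified, so the next rule applies.
Among Baptiste, Quinn, Sato and Takahashi, alphabetically by surname: Baptiste before Quinn before Sato before Takahashi.
Full order: Espinoza, Farouk, Petrov, Marchetti, Baptiste, Quinn, Sato, Takahashi.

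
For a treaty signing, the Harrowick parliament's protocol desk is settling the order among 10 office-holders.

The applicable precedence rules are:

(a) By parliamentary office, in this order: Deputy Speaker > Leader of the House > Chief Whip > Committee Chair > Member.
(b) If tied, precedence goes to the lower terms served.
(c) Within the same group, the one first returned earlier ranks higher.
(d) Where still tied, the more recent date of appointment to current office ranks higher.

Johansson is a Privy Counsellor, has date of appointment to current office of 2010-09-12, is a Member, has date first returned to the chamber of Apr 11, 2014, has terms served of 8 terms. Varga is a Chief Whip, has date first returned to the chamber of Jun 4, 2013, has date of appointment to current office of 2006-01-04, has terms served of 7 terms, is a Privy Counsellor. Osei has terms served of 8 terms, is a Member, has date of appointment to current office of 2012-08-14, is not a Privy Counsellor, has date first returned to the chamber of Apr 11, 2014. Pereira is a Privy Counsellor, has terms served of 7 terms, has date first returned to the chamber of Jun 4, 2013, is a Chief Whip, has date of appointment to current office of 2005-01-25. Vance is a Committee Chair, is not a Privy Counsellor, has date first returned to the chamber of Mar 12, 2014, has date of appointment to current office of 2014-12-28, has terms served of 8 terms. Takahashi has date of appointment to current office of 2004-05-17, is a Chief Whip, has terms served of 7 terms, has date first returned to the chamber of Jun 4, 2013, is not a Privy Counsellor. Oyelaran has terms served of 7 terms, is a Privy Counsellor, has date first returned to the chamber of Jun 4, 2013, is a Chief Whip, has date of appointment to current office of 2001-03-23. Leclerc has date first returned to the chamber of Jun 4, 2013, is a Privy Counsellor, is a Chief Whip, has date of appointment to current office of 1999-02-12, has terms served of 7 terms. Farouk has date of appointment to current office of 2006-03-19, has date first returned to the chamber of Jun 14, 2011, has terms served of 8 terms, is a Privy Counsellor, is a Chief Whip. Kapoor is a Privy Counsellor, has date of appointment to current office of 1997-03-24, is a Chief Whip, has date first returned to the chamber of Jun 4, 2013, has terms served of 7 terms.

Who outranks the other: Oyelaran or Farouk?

By parliamentary office: Varga, Pereira, Takahashi, Oyelaran, Leclerc, Kapoor and Farouk (Chief Whip); then Vance (Committee Chair); then Osei and Johansson (Member).
Among Varga, Pereira, Takahashi, Oyelaran, Leclerc, Kapoor and Farouk, by terms served (lower first): Varga, Pereira, Takahashi, Oyelaran, Leclerc and Kapoor (7 terms) before Farouk (8 terms).
Varga, Pereira, Takahashi, Oyelaran, Leclerc and Kapoor all have date first returned to the chamber Jun 4, 2013, so the next rule applies.
Among Varga, Pereira, Takahashi, Oyelaran, Leclerc and Kapoor, by date of appointment to current office (later first): Varga (2006-01-04) before Pereira (2005-01-25) before Takahashi (2004-05-17) before Oyelaran (2001-03-23) before Leclerc (1999-02-12) before Kapoor (1997-03-24).
Osei and Johansson both have terms served 8 terms, so the next rule applies.
Osei and Johansson both have date first returned to the chamber Apr 11, 2014, so the next rule applies.
Among Osei and Johansson, by date of appointment to current office (later first): Osei (2012-08-14) before Johansson (2010-09-12).
So Oyelaran takes precedence.

Oyelaran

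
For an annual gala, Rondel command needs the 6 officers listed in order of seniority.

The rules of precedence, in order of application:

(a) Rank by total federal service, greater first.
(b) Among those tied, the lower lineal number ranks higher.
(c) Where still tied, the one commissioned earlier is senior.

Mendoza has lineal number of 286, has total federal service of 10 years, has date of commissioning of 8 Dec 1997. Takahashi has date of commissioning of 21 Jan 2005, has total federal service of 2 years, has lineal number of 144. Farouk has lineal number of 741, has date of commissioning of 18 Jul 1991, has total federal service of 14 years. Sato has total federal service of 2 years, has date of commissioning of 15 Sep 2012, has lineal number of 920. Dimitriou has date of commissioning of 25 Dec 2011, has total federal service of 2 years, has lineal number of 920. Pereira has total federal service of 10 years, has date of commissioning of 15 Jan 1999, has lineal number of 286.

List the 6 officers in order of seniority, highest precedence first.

Farouk, Mendoza, Pereira, Takahashi, Dimitriou, Sato

By total federal service (higher first): Farouk (14 years); then Mendoza and Pereira (both 10 years); then Takahashi, Dimitriou and Sato (each 2 years).
Mendoza and Pereira both have lineal number 286, so the next rule applies.
Among Mendoza and Pereira, by date of commissioning (earlier first): Mendoza (8 Dec 1997) before Pereira (15 Jan 1999).
Among Takahashi, Dimitriou and Sato, by lineal number (lower first): Takahashi (144) before Dimitriou and Sato (920).
Among Dimitriou and Sato, by date of commissioning (earlier first): Dimitriou (25 Dec 2011) before Sato (15 Sep 2012).
Full order: Farouk, Mendoza, Pereira, Takahashi, Dimitriou, Sato.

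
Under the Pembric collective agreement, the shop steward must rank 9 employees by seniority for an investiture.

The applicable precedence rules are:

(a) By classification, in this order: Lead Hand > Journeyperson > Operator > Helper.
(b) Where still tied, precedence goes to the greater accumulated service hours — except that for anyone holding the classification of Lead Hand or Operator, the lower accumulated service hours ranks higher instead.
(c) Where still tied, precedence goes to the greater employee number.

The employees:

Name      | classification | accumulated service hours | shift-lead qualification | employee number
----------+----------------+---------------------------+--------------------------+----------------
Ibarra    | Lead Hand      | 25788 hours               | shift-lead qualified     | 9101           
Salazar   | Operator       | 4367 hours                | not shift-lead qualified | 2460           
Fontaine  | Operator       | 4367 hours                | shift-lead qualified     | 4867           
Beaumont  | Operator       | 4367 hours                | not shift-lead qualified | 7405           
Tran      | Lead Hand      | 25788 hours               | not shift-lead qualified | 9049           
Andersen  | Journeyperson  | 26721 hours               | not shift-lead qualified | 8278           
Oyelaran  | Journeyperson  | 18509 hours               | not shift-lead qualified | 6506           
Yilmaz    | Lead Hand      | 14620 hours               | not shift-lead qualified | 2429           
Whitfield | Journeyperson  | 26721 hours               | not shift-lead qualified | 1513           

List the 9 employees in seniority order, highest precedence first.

By classification: Yilmaz, Ibarra and Tran (Lead Hand); then Andersen, Whitfield and Oyelaran (Journeyperson); then Beaumont, Fontaine and Salazar (Operator).
Among Yilmaz, Ibarra and Tran, by accumulated service hours (lower first) (reversed rule for this group): Yilmaz (14620 hours) before Ibarra and Tran (25788 hours).
Among Ibarra and Tran, by employee number (higher first): Ibarra (9101) before Tran (9049).
Among Andersen, Whitfield and Oyelaran, by accumulated service hours (higher first): Andersen and Whitfield (26721 hours) before Oyelaran (18509 hours).
Among Andersen and Whitfield, by employee number (higher first): Andersen (8278) before Whitfield (1513).
Beaumont, Fontaine and Salazar all have accumulated service hours 4367 hours, so the next rule applies.
Among Beaumont, Fontaine and Salazar, by employee number (higher first): Beaumont (7405) before Fontaine (4867) before Salazar (2460).
Full order: Yilmaz, Ibarra, Tran, Andersen, Whitfield, Oyelaran, Beaumont, Fontaine, Salazar.

Yilmaz, Ibarra, Tran, Andersen, Whitfield, Oyelaran, Beaumont, Fontaine, Salazar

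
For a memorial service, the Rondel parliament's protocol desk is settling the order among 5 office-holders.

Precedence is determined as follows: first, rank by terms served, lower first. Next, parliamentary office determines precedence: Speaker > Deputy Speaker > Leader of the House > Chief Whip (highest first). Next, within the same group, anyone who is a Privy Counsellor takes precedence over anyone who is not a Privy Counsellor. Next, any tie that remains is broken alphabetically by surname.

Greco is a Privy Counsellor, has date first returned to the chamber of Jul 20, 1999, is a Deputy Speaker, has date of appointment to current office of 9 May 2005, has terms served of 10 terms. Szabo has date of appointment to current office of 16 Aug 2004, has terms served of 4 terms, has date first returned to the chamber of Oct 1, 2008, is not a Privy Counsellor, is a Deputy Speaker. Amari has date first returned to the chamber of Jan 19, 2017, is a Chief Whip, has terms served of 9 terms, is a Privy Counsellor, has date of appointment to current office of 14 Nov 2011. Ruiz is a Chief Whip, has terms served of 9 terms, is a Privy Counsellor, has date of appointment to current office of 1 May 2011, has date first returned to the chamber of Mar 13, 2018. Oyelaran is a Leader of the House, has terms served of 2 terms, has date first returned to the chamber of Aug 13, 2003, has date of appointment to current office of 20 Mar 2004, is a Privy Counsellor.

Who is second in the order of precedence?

Szabo

By terms served (lower first): Oyelaran (2 terms); then Szabo (4 terms); then Amari and Ruiz (both 9 terms); then Greco (10 terms).
Amari and Ruiz are each Chief Whip, so the next rule applies.
Amari and Ruiz are each a Privy Counsellor, so the next rule applies.
Among Amari and Ruiz, alphabetically by surname: Amari before Ruiz.
Order: Oyelaran, Szabo, Amari, Ruiz, Greco.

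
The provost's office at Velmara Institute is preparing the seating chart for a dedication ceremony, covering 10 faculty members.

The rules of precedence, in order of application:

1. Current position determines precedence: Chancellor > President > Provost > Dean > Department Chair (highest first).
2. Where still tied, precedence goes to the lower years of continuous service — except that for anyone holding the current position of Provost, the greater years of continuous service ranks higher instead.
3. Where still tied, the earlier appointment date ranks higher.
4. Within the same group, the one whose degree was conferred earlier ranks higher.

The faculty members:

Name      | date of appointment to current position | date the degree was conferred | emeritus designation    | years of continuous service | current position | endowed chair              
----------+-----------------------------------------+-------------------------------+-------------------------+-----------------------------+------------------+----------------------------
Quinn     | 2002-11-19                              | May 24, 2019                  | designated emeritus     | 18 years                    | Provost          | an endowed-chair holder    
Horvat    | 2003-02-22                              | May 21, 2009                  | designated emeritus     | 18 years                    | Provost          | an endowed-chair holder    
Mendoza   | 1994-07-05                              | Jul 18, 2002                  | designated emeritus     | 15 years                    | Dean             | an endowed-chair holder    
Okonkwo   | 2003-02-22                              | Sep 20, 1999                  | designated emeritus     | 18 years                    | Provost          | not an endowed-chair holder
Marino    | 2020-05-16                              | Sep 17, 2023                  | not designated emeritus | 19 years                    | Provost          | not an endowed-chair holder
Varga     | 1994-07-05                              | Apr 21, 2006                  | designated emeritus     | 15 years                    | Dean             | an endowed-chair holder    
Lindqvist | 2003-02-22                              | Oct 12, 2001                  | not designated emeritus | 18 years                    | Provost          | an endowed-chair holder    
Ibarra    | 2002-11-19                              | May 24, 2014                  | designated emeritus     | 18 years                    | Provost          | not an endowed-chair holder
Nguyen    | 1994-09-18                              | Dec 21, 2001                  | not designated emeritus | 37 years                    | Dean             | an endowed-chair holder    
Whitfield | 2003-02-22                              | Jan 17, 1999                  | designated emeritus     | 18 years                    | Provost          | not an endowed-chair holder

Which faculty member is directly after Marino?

By current position: Marino, Ibarra, Quinn, Whitfield, Okonkwo, Lindqvist and Horvat (Provost); then Mendoza, Varga and Nguyen (Dean).
Among Marino, Ibarra, Quinn, Whitfield, Okonkwo, Lindqvist and Horvat, by years of continuous service (higher first) (reversed rule for this group): Marino (19 years) before Ibarra, Quinn, Whitfield, Okonkwo, Lindqvist and Horvat (18 years).
Among Ibarra, Quinn, Whitfield, Okonkwo, Lindqvist and Horvat, by date of appointment to current position (earlier first): Ibarra and Quinn (2002-11-19) before Whitfield, Okonkwo, Lindqvist and Horvat (2003-02-22).
Among Ibarra and Quinn, by date the degree was conferred (earlier first): Ibarra (May 24, 2014) before Quinn (May 24, 2019).
Among Whitfield, Okonkwo, Lindqvist and Horvat, by date the degree was conferred (earlier first): Whitfield (Jan 17, 1999) before Okonkwo (Sep 20, 1999) before Lindqvist (Oct 12, 2001) before Horvat (May 21, 2009).
Among Mendoza, Varga and Nguyen, by years of continuous service (lower first): Mendoza and Varga (15 years) before Nguyen (37 years).
Mendoza and Varga both have date of appointment to current position 1994-07-05, so the next rule applies.
Among Mendoza and Varga, by date the degree was conferred (earlier first): Mendoza (Jul 18, 2002) before Varga (Apr 21, 2006).
Order: Marino, Ibarra, Quinn, Whitfield, Okonkwo, Lindqvist, Horvat, Mendoza, Varga, Nguyen.

Ibarra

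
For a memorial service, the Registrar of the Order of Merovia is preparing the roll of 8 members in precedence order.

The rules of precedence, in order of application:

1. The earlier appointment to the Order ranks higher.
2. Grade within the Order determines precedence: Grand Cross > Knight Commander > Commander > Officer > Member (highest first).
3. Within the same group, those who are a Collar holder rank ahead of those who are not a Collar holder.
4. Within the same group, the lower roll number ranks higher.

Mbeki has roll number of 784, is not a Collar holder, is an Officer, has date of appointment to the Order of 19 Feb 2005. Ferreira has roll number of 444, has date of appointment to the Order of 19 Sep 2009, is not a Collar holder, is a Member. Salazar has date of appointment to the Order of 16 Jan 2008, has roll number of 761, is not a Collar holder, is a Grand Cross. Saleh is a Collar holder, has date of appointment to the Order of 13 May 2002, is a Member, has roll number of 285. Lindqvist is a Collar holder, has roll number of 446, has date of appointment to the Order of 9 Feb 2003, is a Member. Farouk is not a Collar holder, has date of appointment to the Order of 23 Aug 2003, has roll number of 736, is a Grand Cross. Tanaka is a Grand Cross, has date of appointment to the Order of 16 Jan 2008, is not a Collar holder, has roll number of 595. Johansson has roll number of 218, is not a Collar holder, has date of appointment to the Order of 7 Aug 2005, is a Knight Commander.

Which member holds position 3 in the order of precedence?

Farouk

By date of appointment to the Order (earlier first): Saleh (13 May 2002); then Lindqvist (9 Feb 2003); then Farouk (23 Aug 2003); then Mbeki (19 Feb 2005); then Johansson (7 Aug 2005); then Tanaka and Salazar (both 16 Jan 2008); then Ferreira (19 Sep 2009).
Tanaka and Salazar are each Grand Cross, so the next rule applies.
Tanaka and Salazar are each not a Collar holder, so the next rule applies.
Among Tanaka and Salazar, by roll number (lower first): Tanaka (595) before Salazar (761).
Order: Saleh, Lindqvist, Farouk, Mbeki, Johansson, Tanaka, Salazar, Ferreira.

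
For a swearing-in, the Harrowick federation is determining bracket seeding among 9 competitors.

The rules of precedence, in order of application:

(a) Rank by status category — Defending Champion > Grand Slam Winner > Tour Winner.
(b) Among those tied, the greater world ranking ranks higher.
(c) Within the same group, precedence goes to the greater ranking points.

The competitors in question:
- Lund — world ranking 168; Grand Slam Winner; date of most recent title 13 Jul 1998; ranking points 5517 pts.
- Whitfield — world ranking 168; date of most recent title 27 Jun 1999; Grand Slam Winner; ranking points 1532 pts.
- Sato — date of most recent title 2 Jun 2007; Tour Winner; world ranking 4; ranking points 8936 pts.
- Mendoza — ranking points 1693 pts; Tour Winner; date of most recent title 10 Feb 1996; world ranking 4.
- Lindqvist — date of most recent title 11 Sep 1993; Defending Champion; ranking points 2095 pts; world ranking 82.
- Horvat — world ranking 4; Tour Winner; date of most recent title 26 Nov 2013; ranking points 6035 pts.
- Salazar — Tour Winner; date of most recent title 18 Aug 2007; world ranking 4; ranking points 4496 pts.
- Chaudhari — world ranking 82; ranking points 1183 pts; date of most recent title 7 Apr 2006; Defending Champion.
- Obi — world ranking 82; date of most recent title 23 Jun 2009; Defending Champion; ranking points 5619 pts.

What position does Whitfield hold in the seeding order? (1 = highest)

5

By status category: Obi, Lindqvist and Chaudhari (Defending Champion); then Lund and Whitfield (Grand Slam Winner); then Sato, Horvat, Salazar and Mendoza (Tour Winner).
Obi, Lindqvist and Chaudhari all have world ranking 82, so the next rule applies.
Among Obi, Lindqvist and Chaudhari, by ranking points (higher first): Obi (5619 pts) before Lindqvist (2095 pts) before Chaudhari (1183 pts).
Lund and Whitfield both have world ranking 168, so the next rule applies.
Among Lund and Whitfield, by ranking points (higher first): Lund (5517 pts) before Whitfield (1532 pts).
Sato, Horvat, Salazar and Mendoza all have world ranking 4, so the next rule applies.
Among Sato, Horvat, Salazar and Mendoza, by ranking points (higher first): Sato (8936 pts) before Horvat (6035 pts) before Salazar (4496 pts) before Mendoza (1693 pts).
Order: Obi, Lindqvist, Chaudhari, Lund, Whitfield, Sato, Horvat, Salazar, Mendoza. So position 5.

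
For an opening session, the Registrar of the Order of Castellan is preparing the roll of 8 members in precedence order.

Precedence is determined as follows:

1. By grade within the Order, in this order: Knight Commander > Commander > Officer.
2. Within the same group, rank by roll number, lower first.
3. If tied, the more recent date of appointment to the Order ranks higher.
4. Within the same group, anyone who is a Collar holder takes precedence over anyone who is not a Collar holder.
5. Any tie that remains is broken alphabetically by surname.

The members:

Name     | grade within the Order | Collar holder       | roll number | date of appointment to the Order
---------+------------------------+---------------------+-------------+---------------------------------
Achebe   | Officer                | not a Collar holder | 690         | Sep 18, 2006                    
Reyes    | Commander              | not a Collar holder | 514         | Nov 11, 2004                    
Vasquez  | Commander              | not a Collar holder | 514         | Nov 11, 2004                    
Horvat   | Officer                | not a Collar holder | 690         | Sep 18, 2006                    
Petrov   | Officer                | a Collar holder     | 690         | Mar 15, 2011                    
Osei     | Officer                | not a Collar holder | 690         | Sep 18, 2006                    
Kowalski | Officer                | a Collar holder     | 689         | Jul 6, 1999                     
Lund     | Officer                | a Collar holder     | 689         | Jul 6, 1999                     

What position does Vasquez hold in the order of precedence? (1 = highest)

2

By grade within the Order: Reyes and Vasquez (Commander); then Kowalski, Lund, Petrov, Achebe, Horvat and Osei (Officer).
Reyes and Vasquez both have roll number 514, so the next rule applies.
Reyes and Vasquez both have date of appointment to the Order Nov 11, 2004, so the next rule applies.
Reyes and Vasquez are each not a Collar holder, so the next rule applies.
Among Reyes and Vasquez, alphabetically by surname: Reyes before Vasquez.
Among Kowalski, Lund, Petrov, Achebe, Horvat and Osei, by roll number (lower first): Kowalski and Lund (689) before Petrov, Achebe, Horvat and Osei (690).
Kowalski and Lund both have date of appointment to the Order Jul 6, 1999, so the next rule applies.
Kowalski and Lund are each a Collar holder, so the next rule applies.
Among Kowalski and Lund, alphabetically by surname: Kowalski before Lund.
Among Petrov, Achebe, Horvat and Osei, by date of appointment to the Order (later first): Petrov (Mar 15, 2011) before Achebe, Horvat and Osei (Sep 18, 2006).
Achebe, Horvat and Osei are each not a Collar holder, so the next rule applies.
Among Achebe, Horvat and Osei, alphabetically by surname: Achebe before Horvat before Osei.
Order: Reyes, Vasquez, Kowalski, Lund, Petrov, Achebe, Horvat, Osei. So position 2.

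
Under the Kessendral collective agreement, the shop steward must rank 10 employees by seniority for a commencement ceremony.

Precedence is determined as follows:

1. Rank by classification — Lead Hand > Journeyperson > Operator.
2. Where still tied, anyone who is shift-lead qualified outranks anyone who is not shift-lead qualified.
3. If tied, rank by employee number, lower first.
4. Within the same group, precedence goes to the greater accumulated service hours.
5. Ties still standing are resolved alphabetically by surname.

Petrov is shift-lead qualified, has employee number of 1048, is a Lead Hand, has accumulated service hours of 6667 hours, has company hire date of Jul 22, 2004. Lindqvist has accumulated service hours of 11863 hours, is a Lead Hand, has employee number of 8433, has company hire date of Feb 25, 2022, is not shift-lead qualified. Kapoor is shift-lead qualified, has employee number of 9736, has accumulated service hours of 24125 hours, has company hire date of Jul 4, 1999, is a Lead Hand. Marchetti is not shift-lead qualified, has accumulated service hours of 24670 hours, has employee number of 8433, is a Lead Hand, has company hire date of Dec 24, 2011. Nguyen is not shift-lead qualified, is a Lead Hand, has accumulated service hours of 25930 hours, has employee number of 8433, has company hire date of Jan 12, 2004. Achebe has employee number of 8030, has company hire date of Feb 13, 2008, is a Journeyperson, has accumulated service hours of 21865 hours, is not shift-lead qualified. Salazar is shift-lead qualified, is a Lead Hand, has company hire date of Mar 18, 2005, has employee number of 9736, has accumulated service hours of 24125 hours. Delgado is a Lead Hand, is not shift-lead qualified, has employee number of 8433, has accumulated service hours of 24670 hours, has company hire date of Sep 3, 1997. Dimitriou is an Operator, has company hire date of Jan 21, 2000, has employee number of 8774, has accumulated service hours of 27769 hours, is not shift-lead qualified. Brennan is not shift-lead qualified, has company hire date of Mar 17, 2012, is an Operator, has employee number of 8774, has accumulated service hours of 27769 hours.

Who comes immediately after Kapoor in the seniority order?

By classification: Petrov, Kapoor, Salazar, Nguyen, Delgado, Marchetti and Lindqvist (Lead Hand); then Achebe (Journeyperson); then Brennan and Dimitriou (Operator).
Among Petrov, Kapoor, Salazar, Nguyen, Delgado, Marchetti and Lindqvist, shift-lead qualified before not shift-lead qualified: Petrov, Kapoor and Salazar (shift-lead qualified) before Nguyen, Delgado, Marchetti and Lindqvist (not shift-lead qualified).
Among Petrov, Kapoor and Salazar, by employee number (lower first): Petrov (1048) before Kapoor and Salazar (9736).
Kapoor and Salazar both have accumulated service hours 24125 hours, so the next rule applies.
Among Kapoor and Salazar, alphabetically by surname: Kapoor before Salazar.
Nguyen, Delgado, Marchetti and Lindqvist all have employee number 8433, so the next rule applies.
Among Nguyen, Delgado, Marchetti and Lindqvist, by accumulated service hours (higher first): Nguyen (25930 hours) before Delgado and Marchetti (24670 hours) before Lindqvist (11863 hours).
Among Delgado and Marchetti, alphabetically by surname: Delgado before Marchetti.
Brennan and Dimitriou are each not shift-lead qualified, so the next rule applies.
Brennan and Dimitriou both have employee number 8774, so the next rule applies.
Brennan and Dimitriou both have accumulated service hours 27769 hours, so the next rule applies.
Among Brennan and Dimitriou, alphabetically by surname: Brennan before Dimitriou.
Order: Petrov, Kapoor, Salazar, Nguyen, Delgado, Marchetti, Lindqvist, Achebe, Brennan, Dimitriou.

Salazar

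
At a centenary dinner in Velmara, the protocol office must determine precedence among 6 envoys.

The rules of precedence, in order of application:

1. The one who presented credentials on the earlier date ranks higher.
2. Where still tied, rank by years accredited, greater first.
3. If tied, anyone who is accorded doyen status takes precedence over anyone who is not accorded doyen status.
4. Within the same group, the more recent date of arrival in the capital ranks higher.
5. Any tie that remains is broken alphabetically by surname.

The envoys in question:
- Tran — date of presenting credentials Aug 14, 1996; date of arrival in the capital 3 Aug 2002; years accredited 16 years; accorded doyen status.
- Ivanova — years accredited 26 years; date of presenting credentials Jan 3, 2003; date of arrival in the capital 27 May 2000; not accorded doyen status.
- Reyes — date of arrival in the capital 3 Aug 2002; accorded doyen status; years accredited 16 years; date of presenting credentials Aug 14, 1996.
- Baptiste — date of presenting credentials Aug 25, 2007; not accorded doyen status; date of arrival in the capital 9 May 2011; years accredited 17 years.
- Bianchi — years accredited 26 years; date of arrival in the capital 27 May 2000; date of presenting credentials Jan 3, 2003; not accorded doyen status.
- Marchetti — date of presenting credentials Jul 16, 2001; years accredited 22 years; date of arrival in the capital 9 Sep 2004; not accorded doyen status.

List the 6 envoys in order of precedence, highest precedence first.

By date of presenting credentials (earlier first): Reyes and Tran (both Aug 14, 1996); then Marchetti (Jul 16, 2001); then Bianchi and Ivanova (both Jan 3, 2003); then Baptiste (Aug 25, 2007).
Reyes and Tran both have years accredited 16 years, so the next rule applies.
Reyes and Tran are each accorded doyen status, so the next rule applies.
Reyes and Tran both have date of arrival in the capital 3 Aug 2002, so the next rule applies.
Among Reyes and Tran, alphabetically by surname: Reyes before Tran.
Bianchi and Ivanova both have years accredited 26 years, so the next rule applies.
Bianchi and Ivanova are each not accorded doyen status, so the next rule applies.
Bianchi and Ivanova both have date of arrival in the capital 27 May 2000, so the next rule applies.
Among Bianchi and Ivanova, alphabetically by surname: Bianchi before Ivanova.
Full order: Reyes, Tran, Marchetti, Bianchi, Ivanova, Baptiste.

Reyes, Tran, Marchetti, Bianchi, Ivanova, Baptiste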